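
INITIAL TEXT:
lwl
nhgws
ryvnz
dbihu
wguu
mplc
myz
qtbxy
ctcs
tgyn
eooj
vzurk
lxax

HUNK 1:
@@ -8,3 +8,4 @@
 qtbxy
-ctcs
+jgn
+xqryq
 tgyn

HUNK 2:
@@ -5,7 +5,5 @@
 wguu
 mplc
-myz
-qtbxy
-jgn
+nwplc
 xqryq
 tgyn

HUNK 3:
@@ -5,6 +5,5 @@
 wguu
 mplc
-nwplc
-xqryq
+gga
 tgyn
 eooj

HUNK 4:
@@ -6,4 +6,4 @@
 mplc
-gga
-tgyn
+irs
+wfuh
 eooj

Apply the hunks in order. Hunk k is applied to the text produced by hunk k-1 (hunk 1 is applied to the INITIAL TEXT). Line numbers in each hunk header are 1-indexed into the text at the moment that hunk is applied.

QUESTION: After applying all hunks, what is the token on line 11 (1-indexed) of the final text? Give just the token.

Hunk 1: at line 8 remove [ctcs] add [jgn,xqryq] -> 14 lines: lwl nhgws ryvnz dbihu wguu mplc myz qtbxy jgn xqryq tgyn eooj vzurk lxax
Hunk 2: at line 5 remove [myz,qtbxy,jgn] add [nwplc] -> 12 lines: lwl nhgws ryvnz dbihu wguu mplc nwplc xqryq tgyn eooj vzurk lxax
Hunk 3: at line 5 remove [nwplc,xqryq] add [gga] -> 11 lines: lwl nhgws ryvnz dbihu wguu mplc gga tgyn eooj vzurk lxax
Hunk 4: at line 6 remove [gga,tgyn] add [irs,wfuh] -> 11 lines: lwl nhgws ryvnz dbihu wguu mplc irs wfuh eooj vzurk lxax
Final line 11: lxax

Answer: lxax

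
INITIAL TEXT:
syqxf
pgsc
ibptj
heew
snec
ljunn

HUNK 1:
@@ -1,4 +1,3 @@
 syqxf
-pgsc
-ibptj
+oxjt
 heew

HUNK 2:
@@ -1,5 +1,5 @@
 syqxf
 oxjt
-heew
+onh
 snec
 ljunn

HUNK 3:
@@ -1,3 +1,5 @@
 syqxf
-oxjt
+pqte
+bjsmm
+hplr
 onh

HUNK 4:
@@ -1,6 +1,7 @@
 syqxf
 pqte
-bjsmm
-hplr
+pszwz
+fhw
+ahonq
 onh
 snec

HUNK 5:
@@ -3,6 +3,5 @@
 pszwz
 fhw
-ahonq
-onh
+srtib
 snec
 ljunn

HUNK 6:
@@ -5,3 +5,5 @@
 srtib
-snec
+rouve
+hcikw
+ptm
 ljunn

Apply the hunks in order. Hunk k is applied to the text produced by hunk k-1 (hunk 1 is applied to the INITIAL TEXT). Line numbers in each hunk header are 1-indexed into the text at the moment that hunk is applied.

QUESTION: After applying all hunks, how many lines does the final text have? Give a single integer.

Answer: 9

Derivation:
Hunk 1: at line 1 remove [pgsc,ibptj] add [oxjt] -> 5 lines: syqxf oxjt heew snec ljunn
Hunk 2: at line 1 remove [heew] add [onh] -> 5 lines: syqxf oxjt onh snec ljunn
Hunk 3: at line 1 remove [oxjt] add [pqte,bjsmm,hplr] -> 7 lines: syqxf pqte bjsmm hplr onh snec ljunn
Hunk 4: at line 1 remove [bjsmm,hplr] add [pszwz,fhw,ahonq] -> 8 lines: syqxf pqte pszwz fhw ahonq onh snec ljunn
Hunk 5: at line 3 remove [ahonq,onh] add [srtib] -> 7 lines: syqxf pqte pszwz fhw srtib snec ljunn
Hunk 6: at line 5 remove [snec] add [rouve,hcikw,ptm] -> 9 lines: syqxf pqte pszwz fhw srtib rouve hcikw ptm ljunn
Final line count: 9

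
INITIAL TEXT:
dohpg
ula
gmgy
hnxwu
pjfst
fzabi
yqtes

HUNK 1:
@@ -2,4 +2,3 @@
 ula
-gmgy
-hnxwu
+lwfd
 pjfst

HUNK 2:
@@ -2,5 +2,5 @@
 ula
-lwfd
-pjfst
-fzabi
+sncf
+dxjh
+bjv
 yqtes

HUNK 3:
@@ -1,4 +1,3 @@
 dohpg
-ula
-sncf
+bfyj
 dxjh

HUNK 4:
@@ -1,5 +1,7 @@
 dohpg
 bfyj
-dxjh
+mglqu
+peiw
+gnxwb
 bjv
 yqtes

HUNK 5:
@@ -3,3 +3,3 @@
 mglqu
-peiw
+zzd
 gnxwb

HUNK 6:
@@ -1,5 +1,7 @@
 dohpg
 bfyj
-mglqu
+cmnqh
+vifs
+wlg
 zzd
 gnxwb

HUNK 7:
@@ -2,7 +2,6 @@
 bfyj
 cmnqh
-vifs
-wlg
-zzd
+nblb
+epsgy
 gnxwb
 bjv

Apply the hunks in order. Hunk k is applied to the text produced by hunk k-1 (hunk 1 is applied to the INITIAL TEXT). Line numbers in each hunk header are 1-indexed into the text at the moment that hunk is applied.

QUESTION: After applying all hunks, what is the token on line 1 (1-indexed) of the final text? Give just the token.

Hunk 1: at line 2 remove [gmgy,hnxwu] add [lwfd] -> 6 lines: dohpg ula lwfd pjfst fzabi yqtes
Hunk 2: at line 2 remove [lwfd,pjfst,fzabi] add [sncf,dxjh,bjv] -> 6 lines: dohpg ula sncf dxjh bjv yqtes
Hunk 3: at line 1 remove [ula,sncf] add [bfyj] -> 5 lines: dohpg bfyj dxjh bjv yqtes
Hunk 4: at line 1 remove [dxjh] add [mglqu,peiw,gnxwb] -> 7 lines: dohpg bfyj mglqu peiw gnxwb bjv yqtes
Hunk 5: at line 3 remove [peiw] add [zzd] -> 7 lines: dohpg bfyj mglqu zzd gnxwb bjv yqtes
Hunk 6: at line 1 remove [mglqu] add [cmnqh,vifs,wlg] -> 9 lines: dohpg bfyj cmnqh vifs wlg zzd gnxwb bjv yqtes
Hunk 7: at line 2 remove [vifs,wlg,zzd] add [nblb,epsgy] -> 8 lines: dohpg bfyj cmnqh nblb epsgy gnxwb bjv yqtes
Final line 1: dohpg

Answer: dohpg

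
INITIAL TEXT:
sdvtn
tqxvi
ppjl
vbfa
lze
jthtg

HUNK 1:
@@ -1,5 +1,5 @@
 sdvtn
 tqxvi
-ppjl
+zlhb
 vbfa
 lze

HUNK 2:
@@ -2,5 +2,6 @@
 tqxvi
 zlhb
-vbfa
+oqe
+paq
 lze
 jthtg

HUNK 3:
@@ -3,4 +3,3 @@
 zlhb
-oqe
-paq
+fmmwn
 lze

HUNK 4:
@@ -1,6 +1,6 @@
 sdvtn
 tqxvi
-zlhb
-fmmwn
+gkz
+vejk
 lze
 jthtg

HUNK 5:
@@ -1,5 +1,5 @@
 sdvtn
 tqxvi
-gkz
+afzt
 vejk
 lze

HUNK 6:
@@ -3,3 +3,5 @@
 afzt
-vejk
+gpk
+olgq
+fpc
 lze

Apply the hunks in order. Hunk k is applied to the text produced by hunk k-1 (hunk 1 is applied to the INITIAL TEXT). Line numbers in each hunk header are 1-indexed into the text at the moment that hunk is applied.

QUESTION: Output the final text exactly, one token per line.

Hunk 1: at line 1 remove [ppjl] add [zlhb] -> 6 lines: sdvtn tqxvi zlhb vbfa lze jthtg
Hunk 2: at line 2 remove [vbfa] add [oqe,paq] -> 7 lines: sdvtn tqxvi zlhb oqe paq lze jthtg
Hunk 3: at line 3 remove [oqe,paq] add [fmmwn] -> 6 lines: sdvtn tqxvi zlhb fmmwn lze jthtg
Hunk 4: at line 1 remove [zlhb,fmmwn] add [gkz,vejk] -> 6 lines: sdvtn tqxvi gkz vejk lze jthtg
Hunk 5: at line 1 remove [gkz] add [afzt] -> 6 lines: sdvtn tqxvi afzt vejk lze jthtg
Hunk 6: at line 3 remove [vejk] add [gpk,olgq,fpc] -> 8 lines: sdvtn tqxvi afzt gpk olgq fpc lze jthtg

Answer: sdvtn
tqxvi
afzt
gpk
olgq
fpc
lze
jthtg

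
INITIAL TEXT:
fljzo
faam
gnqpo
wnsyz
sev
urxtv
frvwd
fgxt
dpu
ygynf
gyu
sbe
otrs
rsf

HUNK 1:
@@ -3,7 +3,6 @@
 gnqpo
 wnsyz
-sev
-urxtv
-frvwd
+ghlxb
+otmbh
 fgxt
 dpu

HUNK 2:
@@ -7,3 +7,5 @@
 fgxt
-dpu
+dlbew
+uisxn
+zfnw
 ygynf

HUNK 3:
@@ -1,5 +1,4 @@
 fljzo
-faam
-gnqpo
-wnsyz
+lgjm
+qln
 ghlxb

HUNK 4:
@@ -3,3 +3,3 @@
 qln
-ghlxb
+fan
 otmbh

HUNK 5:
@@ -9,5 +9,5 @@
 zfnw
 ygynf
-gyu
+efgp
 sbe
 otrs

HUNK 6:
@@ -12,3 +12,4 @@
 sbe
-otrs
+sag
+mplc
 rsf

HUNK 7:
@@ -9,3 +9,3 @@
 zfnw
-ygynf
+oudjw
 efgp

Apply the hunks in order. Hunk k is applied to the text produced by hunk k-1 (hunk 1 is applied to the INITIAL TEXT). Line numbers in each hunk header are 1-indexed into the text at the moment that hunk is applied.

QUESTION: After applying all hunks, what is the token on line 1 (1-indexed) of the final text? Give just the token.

Answer: fljzo

Derivation:
Hunk 1: at line 3 remove [sev,urxtv,frvwd] add [ghlxb,otmbh] -> 13 lines: fljzo faam gnqpo wnsyz ghlxb otmbh fgxt dpu ygynf gyu sbe otrs rsf
Hunk 2: at line 7 remove [dpu] add [dlbew,uisxn,zfnw] -> 15 lines: fljzo faam gnqpo wnsyz ghlxb otmbh fgxt dlbew uisxn zfnw ygynf gyu sbe otrs rsf
Hunk 3: at line 1 remove [faam,gnqpo,wnsyz] add [lgjm,qln] -> 14 lines: fljzo lgjm qln ghlxb otmbh fgxt dlbew uisxn zfnw ygynf gyu sbe otrs rsf
Hunk 4: at line 3 remove [ghlxb] add [fan] -> 14 lines: fljzo lgjm qln fan otmbh fgxt dlbew uisxn zfnw ygynf gyu sbe otrs rsf
Hunk 5: at line 9 remove [gyu] add [efgp] -> 14 lines: fljzo lgjm qln fan otmbh fgxt dlbew uisxn zfnw ygynf efgp sbe otrs rsf
Hunk 6: at line 12 remove [otrs] add [sag,mplc] -> 15 lines: fljzo lgjm qln fan otmbh fgxt dlbew uisxn zfnw ygynf efgp sbe sag mplc rsf
Hunk 7: at line 9 remove [ygynf] add [oudjw] -> 15 lines: fljzo lgjm qln fan otmbh fgxt dlbew uisxn zfnw oudjw efgp sbe sag mplc rsf
Final line 1: fljzo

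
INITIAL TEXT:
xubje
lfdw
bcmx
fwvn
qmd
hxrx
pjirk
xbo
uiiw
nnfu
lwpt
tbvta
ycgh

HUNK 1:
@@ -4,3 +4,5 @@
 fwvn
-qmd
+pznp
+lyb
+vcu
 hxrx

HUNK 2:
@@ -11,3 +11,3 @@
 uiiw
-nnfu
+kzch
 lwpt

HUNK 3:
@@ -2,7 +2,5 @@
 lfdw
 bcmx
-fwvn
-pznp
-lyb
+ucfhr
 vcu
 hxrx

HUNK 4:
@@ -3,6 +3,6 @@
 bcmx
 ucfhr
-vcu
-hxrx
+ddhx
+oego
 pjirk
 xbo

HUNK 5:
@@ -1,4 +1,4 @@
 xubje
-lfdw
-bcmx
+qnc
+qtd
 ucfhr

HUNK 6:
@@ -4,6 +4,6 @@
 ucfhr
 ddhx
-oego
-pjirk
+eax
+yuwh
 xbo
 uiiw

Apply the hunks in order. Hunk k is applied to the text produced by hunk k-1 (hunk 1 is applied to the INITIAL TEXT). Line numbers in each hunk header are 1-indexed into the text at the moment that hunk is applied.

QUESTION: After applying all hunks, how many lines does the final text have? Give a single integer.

Answer: 13

Derivation:
Hunk 1: at line 4 remove [qmd] add [pznp,lyb,vcu] -> 15 lines: xubje lfdw bcmx fwvn pznp lyb vcu hxrx pjirk xbo uiiw nnfu lwpt tbvta ycgh
Hunk 2: at line 11 remove [nnfu] add [kzch] -> 15 lines: xubje lfdw bcmx fwvn pznp lyb vcu hxrx pjirk xbo uiiw kzch lwpt tbvta ycgh
Hunk 3: at line 2 remove [fwvn,pznp,lyb] add [ucfhr] -> 13 lines: xubje lfdw bcmx ucfhr vcu hxrx pjirk xbo uiiw kzch lwpt tbvta ycgh
Hunk 4: at line 3 remove [vcu,hxrx] add [ddhx,oego] -> 13 lines: xubje lfdw bcmx ucfhr ddhx oego pjirk xbo uiiw kzch lwpt tbvta ycgh
Hunk 5: at line 1 remove [lfdw,bcmx] add [qnc,qtd] -> 13 lines: xubje qnc qtd ucfhr ddhx oego pjirk xbo uiiw kzch lwpt tbvta ycgh
Hunk 6: at line 4 remove [oego,pjirk] add [eax,yuwh] -> 13 lines: xubje qnc qtd ucfhr ddhx eax yuwh xbo uiiw kzch lwpt tbvta ycgh
Final line count: 13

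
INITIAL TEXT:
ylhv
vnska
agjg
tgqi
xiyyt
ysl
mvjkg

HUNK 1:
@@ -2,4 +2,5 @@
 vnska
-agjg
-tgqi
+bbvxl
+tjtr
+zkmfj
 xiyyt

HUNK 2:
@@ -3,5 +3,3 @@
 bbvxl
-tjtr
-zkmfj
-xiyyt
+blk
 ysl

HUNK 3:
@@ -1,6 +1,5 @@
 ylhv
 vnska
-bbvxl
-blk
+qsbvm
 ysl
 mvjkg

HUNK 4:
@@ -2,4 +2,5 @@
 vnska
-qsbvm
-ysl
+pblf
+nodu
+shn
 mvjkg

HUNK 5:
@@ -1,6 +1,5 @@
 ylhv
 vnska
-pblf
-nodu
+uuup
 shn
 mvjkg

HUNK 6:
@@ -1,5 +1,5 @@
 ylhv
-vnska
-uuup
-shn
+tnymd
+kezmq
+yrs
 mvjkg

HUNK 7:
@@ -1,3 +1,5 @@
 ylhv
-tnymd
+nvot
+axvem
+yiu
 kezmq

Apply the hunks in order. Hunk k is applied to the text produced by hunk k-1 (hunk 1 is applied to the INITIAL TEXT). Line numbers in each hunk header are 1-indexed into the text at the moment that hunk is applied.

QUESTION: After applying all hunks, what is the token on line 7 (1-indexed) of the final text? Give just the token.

Answer: mvjkg

Derivation:
Hunk 1: at line 2 remove [agjg,tgqi] add [bbvxl,tjtr,zkmfj] -> 8 lines: ylhv vnska bbvxl tjtr zkmfj xiyyt ysl mvjkg
Hunk 2: at line 3 remove [tjtr,zkmfj,xiyyt] add [blk] -> 6 lines: ylhv vnska bbvxl blk ysl mvjkg
Hunk 3: at line 1 remove [bbvxl,blk] add [qsbvm] -> 5 lines: ylhv vnska qsbvm ysl mvjkg
Hunk 4: at line 2 remove [qsbvm,ysl] add [pblf,nodu,shn] -> 6 lines: ylhv vnska pblf nodu shn mvjkg
Hunk 5: at line 1 remove [pblf,nodu] add [uuup] -> 5 lines: ylhv vnska uuup shn mvjkg
Hunk 6: at line 1 remove [vnska,uuup,shn] add [tnymd,kezmq,yrs] -> 5 lines: ylhv tnymd kezmq yrs mvjkg
Hunk 7: at line 1 remove [tnymd] add [nvot,axvem,yiu] -> 7 lines: ylhv nvot axvem yiu kezmq yrs mvjkg
Final line 7: mvjkg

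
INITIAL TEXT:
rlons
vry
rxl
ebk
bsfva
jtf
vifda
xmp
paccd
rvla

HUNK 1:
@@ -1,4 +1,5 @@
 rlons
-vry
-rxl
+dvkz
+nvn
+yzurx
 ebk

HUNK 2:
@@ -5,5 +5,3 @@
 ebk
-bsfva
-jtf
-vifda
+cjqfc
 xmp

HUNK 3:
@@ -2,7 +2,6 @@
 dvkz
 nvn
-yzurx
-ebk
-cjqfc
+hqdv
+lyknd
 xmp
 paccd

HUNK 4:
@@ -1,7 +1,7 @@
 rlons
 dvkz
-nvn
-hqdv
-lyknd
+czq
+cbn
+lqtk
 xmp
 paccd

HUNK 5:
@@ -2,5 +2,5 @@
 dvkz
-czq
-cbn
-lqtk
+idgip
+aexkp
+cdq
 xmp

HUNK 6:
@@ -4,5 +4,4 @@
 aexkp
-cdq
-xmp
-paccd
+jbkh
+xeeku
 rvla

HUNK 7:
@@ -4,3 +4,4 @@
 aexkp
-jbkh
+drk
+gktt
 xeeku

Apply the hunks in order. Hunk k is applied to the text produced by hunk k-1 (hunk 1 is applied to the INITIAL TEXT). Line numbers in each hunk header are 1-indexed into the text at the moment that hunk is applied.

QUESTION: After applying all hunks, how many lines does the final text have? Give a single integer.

Hunk 1: at line 1 remove [vry,rxl] add [dvkz,nvn,yzurx] -> 11 lines: rlons dvkz nvn yzurx ebk bsfva jtf vifda xmp paccd rvla
Hunk 2: at line 5 remove [bsfva,jtf,vifda] add [cjqfc] -> 9 lines: rlons dvkz nvn yzurx ebk cjqfc xmp paccd rvla
Hunk 3: at line 2 remove [yzurx,ebk,cjqfc] add [hqdv,lyknd] -> 8 lines: rlons dvkz nvn hqdv lyknd xmp paccd rvla
Hunk 4: at line 1 remove [nvn,hqdv,lyknd] add [czq,cbn,lqtk] -> 8 lines: rlons dvkz czq cbn lqtk xmp paccd rvla
Hunk 5: at line 2 remove [czq,cbn,lqtk] add [idgip,aexkp,cdq] -> 8 lines: rlons dvkz idgip aexkp cdq xmp paccd rvla
Hunk 6: at line 4 remove [cdq,xmp,paccd] add [jbkh,xeeku] -> 7 lines: rlons dvkz idgip aexkp jbkh xeeku rvla
Hunk 7: at line 4 remove [jbkh] add [drk,gktt] -> 8 lines: rlons dvkz idgip aexkp drk gktt xeeku rvla
Final line count: 8

Answer: 8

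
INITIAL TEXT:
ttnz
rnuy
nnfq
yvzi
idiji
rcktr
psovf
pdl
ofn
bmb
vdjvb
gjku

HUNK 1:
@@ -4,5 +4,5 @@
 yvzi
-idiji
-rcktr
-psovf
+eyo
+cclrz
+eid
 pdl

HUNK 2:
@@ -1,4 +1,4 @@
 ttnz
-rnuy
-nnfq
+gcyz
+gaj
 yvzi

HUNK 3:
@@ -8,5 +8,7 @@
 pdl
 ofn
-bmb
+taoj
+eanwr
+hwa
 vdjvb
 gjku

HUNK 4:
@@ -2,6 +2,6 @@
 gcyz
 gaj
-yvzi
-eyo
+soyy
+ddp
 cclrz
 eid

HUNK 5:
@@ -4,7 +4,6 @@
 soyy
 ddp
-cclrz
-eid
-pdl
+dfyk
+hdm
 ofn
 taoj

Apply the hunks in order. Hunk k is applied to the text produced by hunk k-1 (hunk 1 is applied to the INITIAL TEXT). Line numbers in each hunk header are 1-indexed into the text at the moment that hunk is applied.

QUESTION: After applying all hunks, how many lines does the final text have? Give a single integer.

Hunk 1: at line 4 remove [idiji,rcktr,psovf] add [eyo,cclrz,eid] -> 12 lines: ttnz rnuy nnfq yvzi eyo cclrz eid pdl ofn bmb vdjvb gjku
Hunk 2: at line 1 remove [rnuy,nnfq] add [gcyz,gaj] -> 12 lines: ttnz gcyz gaj yvzi eyo cclrz eid pdl ofn bmb vdjvb gjku
Hunk 3: at line 8 remove [bmb] add [taoj,eanwr,hwa] -> 14 lines: ttnz gcyz gaj yvzi eyo cclrz eid pdl ofn taoj eanwr hwa vdjvb gjku
Hunk 4: at line 2 remove [yvzi,eyo] add [soyy,ddp] -> 14 lines: ttnz gcyz gaj soyy ddp cclrz eid pdl ofn taoj eanwr hwa vdjvb gjku
Hunk 5: at line 4 remove [cclrz,eid,pdl] add [dfyk,hdm] -> 13 lines: ttnz gcyz gaj soyy ddp dfyk hdm ofn taoj eanwr hwa vdjvb gjku
Final line count: 13

Answer: 13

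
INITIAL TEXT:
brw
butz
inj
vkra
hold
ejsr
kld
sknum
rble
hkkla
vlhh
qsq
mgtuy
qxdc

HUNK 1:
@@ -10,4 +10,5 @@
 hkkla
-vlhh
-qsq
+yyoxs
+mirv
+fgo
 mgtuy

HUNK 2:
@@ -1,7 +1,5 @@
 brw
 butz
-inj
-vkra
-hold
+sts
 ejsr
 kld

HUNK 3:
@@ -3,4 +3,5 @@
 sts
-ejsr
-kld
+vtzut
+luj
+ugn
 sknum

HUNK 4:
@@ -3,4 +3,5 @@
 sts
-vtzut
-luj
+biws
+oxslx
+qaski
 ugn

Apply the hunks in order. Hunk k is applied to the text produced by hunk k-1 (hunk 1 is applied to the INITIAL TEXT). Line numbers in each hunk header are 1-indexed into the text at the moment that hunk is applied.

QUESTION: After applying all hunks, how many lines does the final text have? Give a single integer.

Answer: 15

Derivation:
Hunk 1: at line 10 remove [vlhh,qsq] add [yyoxs,mirv,fgo] -> 15 lines: brw butz inj vkra hold ejsr kld sknum rble hkkla yyoxs mirv fgo mgtuy qxdc
Hunk 2: at line 1 remove [inj,vkra,hold] add [sts] -> 13 lines: brw butz sts ejsr kld sknum rble hkkla yyoxs mirv fgo mgtuy qxdc
Hunk 3: at line 3 remove [ejsr,kld] add [vtzut,luj,ugn] -> 14 lines: brw butz sts vtzut luj ugn sknum rble hkkla yyoxs mirv fgo mgtuy qxdc
Hunk 4: at line 3 remove [vtzut,luj] add [biws,oxslx,qaski] -> 15 lines: brw butz sts biws oxslx qaski ugn sknum rble hkkla yyoxs mirv fgo mgtuy qxdc
Final line count: 15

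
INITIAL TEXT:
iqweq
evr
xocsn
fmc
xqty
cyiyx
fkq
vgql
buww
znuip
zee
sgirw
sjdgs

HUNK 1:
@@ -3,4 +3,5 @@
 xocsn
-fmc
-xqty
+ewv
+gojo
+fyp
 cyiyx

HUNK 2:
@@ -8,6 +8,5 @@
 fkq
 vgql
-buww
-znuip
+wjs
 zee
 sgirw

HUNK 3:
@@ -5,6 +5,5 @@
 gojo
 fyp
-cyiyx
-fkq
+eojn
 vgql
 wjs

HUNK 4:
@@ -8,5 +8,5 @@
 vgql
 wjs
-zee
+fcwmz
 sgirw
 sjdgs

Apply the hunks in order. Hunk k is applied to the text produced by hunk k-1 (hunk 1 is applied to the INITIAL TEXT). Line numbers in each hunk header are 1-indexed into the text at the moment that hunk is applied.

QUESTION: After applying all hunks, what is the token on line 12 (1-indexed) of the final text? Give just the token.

Answer: sjdgs

Derivation:
Hunk 1: at line 3 remove [fmc,xqty] add [ewv,gojo,fyp] -> 14 lines: iqweq evr xocsn ewv gojo fyp cyiyx fkq vgql buww znuip zee sgirw sjdgs
Hunk 2: at line 8 remove [buww,znuip] add [wjs] -> 13 lines: iqweq evr xocsn ewv gojo fyp cyiyx fkq vgql wjs zee sgirw sjdgs
Hunk 3: at line 5 remove [cyiyx,fkq] add [eojn] -> 12 lines: iqweq evr xocsn ewv gojo fyp eojn vgql wjs zee sgirw sjdgs
Hunk 4: at line 8 remove [zee] add [fcwmz] -> 12 lines: iqweq evr xocsn ewv gojo fyp eojn vgql wjs fcwmz sgirw sjdgs
Final line 12: sjdgs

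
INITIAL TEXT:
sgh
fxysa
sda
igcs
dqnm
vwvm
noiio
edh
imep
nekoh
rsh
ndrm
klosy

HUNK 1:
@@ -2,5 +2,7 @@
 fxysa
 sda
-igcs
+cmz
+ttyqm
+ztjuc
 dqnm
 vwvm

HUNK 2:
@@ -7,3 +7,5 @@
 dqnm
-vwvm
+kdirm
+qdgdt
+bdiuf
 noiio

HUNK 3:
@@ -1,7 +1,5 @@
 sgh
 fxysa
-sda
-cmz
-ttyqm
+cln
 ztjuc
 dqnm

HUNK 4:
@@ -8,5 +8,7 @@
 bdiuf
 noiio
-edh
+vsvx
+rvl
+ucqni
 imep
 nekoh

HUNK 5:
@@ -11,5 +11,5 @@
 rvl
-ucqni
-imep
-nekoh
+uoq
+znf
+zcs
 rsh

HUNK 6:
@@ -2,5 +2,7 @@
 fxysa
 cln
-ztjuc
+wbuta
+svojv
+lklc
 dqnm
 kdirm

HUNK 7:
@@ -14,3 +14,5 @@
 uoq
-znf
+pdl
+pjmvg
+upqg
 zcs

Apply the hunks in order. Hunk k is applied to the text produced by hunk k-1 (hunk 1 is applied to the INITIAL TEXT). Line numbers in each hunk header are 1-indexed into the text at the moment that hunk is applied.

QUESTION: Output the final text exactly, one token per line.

Hunk 1: at line 2 remove [igcs] add [cmz,ttyqm,ztjuc] -> 15 lines: sgh fxysa sda cmz ttyqm ztjuc dqnm vwvm noiio edh imep nekoh rsh ndrm klosy
Hunk 2: at line 7 remove [vwvm] add [kdirm,qdgdt,bdiuf] -> 17 lines: sgh fxysa sda cmz ttyqm ztjuc dqnm kdirm qdgdt bdiuf noiio edh imep nekoh rsh ndrm klosy
Hunk 3: at line 1 remove [sda,cmz,ttyqm] add [cln] -> 15 lines: sgh fxysa cln ztjuc dqnm kdirm qdgdt bdiuf noiio edh imep nekoh rsh ndrm klosy
Hunk 4: at line 8 remove [edh] add [vsvx,rvl,ucqni] -> 17 lines: sgh fxysa cln ztjuc dqnm kdirm qdgdt bdiuf noiio vsvx rvl ucqni imep nekoh rsh ndrm klosy
Hunk 5: at line 11 remove [ucqni,imep,nekoh] add [uoq,znf,zcs] -> 17 lines: sgh fxysa cln ztjuc dqnm kdirm qdgdt bdiuf noiio vsvx rvl uoq znf zcs rsh ndrm klosy
Hunk 6: at line 2 remove [ztjuc] add [wbuta,svojv,lklc] -> 19 lines: sgh fxysa cln wbuta svojv lklc dqnm kdirm qdgdt bdiuf noiio vsvx rvl uoq znf zcs rsh ndrm klosy
Hunk 7: at line 14 remove [znf] add [pdl,pjmvg,upqg] -> 21 lines: sgh fxysa cln wbuta svojv lklc dqnm kdirm qdgdt bdiuf noiio vsvx rvl uoq pdl pjmvg upqg zcs rsh ndrm klosy

Answer: sgh
fxysa
cln
wbuta
svojv
lklc
dqnm
kdirm
qdgdt
bdiuf
noiio
vsvx
rvl
uoq
pdl
pjmvg
upqg
zcs
rsh
ndrm
klosy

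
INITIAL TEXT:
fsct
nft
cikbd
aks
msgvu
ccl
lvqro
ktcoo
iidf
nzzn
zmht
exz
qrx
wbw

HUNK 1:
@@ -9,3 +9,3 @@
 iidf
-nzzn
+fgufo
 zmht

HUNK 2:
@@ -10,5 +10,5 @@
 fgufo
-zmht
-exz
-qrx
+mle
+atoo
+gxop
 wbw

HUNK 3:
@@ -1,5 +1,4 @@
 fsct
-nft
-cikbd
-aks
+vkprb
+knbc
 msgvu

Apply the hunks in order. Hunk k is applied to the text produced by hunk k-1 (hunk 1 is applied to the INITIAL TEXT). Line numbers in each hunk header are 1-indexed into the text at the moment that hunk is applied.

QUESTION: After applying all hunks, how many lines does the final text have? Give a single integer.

Answer: 13

Derivation:
Hunk 1: at line 9 remove [nzzn] add [fgufo] -> 14 lines: fsct nft cikbd aks msgvu ccl lvqro ktcoo iidf fgufo zmht exz qrx wbw
Hunk 2: at line 10 remove [zmht,exz,qrx] add [mle,atoo,gxop] -> 14 lines: fsct nft cikbd aks msgvu ccl lvqro ktcoo iidf fgufo mle atoo gxop wbw
Hunk 3: at line 1 remove [nft,cikbd,aks] add [vkprb,knbc] -> 13 lines: fsct vkprb knbc msgvu ccl lvqro ktcoo iidf fgufo mle atoo gxop wbw
Final line count: 13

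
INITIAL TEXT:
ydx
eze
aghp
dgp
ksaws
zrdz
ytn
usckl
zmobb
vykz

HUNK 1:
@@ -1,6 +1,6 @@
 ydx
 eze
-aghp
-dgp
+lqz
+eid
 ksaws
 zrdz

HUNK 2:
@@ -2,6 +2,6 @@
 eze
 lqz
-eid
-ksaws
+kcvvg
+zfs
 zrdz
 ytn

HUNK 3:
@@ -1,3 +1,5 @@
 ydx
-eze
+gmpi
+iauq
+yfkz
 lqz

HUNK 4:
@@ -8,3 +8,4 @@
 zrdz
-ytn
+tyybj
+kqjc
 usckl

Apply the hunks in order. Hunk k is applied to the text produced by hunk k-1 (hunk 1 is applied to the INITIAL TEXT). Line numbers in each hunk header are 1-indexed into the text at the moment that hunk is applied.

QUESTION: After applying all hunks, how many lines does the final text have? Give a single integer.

Hunk 1: at line 1 remove [aghp,dgp] add [lqz,eid] -> 10 lines: ydx eze lqz eid ksaws zrdz ytn usckl zmobb vykz
Hunk 2: at line 2 remove [eid,ksaws] add [kcvvg,zfs] -> 10 lines: ydx eze lqz kcvvg zfs zrdz ytn usckl zmobb vykz
Hunk 3: at line 1 remove [eze] add [gmpi,iauq,yfkz] -> 12 lines: ydx gmpi iauq yfkz lqz kcvvg zfs zrdz ytn usckl zmobb vykz
Hunk 4: at line 8 remove [ytn] add [tyybj,kqjc] -> 13 lines: ydx gmpi iauq yfkz lqz kcvvg zfs zrdz tyybj kqjc usckl zmobb vykz
Final line count: 13

Answer: 13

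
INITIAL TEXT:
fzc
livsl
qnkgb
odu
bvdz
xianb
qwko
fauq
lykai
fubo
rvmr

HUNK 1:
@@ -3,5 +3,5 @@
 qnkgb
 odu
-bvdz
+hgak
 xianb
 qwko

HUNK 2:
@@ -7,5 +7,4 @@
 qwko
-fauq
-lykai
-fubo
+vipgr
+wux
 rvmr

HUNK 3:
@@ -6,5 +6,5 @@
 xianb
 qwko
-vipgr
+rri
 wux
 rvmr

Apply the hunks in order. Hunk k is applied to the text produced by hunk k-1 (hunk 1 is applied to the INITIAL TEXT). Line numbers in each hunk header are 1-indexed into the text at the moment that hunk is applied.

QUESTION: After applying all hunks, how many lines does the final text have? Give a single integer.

Answer: 10

Derivation:
Hunk 1: at line 3 remove [bvdz] add [hgak] -> 11 lines: fzc livsl qnkgb odu hgak xianb qwko fauq lykai fubo rvmr
Hunk 2: at line 7 remove [fauq,lykai,fubo] add [vipgr,wux] -> 10 lines: fzc livsl qnkgb odu hgak xianb qwko vipgr wux rvmr
Hunk 3: at line 6 remove [vipgr] add [rri] -> 10 lines: fzc livsl qnkgb odu hgak xianb qwko rri wux rvmr
Final line count: 10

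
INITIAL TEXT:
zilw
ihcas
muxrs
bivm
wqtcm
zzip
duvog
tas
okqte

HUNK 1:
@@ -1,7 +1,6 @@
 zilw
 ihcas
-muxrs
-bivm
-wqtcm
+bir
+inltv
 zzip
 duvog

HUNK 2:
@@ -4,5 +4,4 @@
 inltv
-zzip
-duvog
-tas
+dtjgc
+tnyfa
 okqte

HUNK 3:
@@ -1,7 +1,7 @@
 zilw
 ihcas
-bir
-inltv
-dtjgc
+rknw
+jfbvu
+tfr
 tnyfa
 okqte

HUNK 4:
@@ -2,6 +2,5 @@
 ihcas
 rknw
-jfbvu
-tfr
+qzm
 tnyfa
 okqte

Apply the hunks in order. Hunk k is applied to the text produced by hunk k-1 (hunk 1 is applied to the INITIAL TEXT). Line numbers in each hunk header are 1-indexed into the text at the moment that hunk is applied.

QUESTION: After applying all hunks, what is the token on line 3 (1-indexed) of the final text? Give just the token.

Answer: rknw

Derivation:
Hunk 1: at line 1 remove [muxrs,bivm,wqtcm] add [bir,inltv] -> 8 lines: zilw ihcas bir inltv zzip duvog tas okqte
Hunk 2: at line 4 remove [zzip,duvog,tas] add [dtjgc,tnyfa] -> 7 lines: zilw ihcas bir inltv dtjgc tnyfa okqte
Hunk 3: at line 1 remove [bir,inltv,dtjgc] add [rknw,jfbvu,tfr] -> 7 lines: zilw ihcas rknw jfbvu tfr tnyfa okqte
Hunk 4: at line 2 remove [jfbvu,tfr] add [qzm] -> 6 lines: zilw ihcas rknw qzm tnyfa okqte
Final line 3: rknw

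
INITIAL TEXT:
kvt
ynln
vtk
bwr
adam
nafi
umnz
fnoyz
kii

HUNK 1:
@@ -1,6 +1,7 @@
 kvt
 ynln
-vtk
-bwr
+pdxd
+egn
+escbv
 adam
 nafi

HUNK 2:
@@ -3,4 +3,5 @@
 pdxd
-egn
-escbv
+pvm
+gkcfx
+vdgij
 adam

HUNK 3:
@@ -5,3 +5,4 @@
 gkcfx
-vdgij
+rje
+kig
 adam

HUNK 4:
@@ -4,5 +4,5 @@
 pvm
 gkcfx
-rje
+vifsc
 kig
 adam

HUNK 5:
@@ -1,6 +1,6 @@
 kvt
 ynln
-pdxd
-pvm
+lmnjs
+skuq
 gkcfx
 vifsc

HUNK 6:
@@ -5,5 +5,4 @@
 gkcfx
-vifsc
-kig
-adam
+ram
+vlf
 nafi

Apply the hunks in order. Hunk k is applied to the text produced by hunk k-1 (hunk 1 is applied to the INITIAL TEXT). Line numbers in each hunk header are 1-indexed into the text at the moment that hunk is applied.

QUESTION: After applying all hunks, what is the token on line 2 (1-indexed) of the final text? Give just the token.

Hunk 1: at line 1 remove [vtk,bwr] add [pdxd,egn,escbv] -> 10 lines: kvt ynln pdxd egn escbv adam nafi umnz fnoyz kii
Hunk 2: at line 3 remove [egn,escbv] add [pvm,gkcfx,vdgij] -> 11 lines: kvt ynln pdxd pvm gkcfx vdgij adam nafi umnz fnoyz kii
Hunk 3: at line 5 remove [vdgij] add [rje,kig] -> 12 lines: kvt ynln pdxd pvm gkcfx rje kig adam nafi umnz fnoyz kii
Hunk 4: at line 4 remove [rje] add [vifsc] -> 12 lines: kvt ynln pdxd pvm gkcfx vifsc kig adam nafi umnz fnoyz kii
Hunk 5: at line 1 remove [pdxd,pvm] add [lmnjs,skuq] -> 12 lines: kvt ynln lmnjs skuq gkcfx vifsc kig adam nafi umnz fnoyz kii
Hunk 6: at line 5 remove [vifsc,kig,adam] add [ram,vlf] -> 11 lines: kvt ynln lmnjs skuq gkcfx ram vlf nafi umnz fnoyz kii
Final line 2: ynln

Answer: ynln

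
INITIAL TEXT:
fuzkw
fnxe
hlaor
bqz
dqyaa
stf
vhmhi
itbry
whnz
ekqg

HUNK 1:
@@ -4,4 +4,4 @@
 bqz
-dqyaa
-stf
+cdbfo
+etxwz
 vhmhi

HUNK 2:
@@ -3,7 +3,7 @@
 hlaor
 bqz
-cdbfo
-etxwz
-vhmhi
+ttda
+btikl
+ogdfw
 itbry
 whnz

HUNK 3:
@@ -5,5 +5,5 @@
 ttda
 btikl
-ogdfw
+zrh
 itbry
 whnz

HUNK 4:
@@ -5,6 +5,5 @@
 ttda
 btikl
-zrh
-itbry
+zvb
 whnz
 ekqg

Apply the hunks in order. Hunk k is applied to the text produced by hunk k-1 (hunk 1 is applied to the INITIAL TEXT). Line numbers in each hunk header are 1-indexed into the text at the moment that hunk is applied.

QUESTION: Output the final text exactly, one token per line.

Answer: fuzkw
fnxe
hlaor
bqz
ttda
btikl
zvb
whnz
ekqg

Derivation:
Hunk 1: at line 4 remove [dqyaa,stf] add [cdbfo,etxwz] -> 10 lines: fuzkw fnxe hlaor bqz cdbfo etxwz vhmhi itbry whnz ekqg
Hunk 2: at line 3 remove [cdbfo,etxwz,vhmhi] add [ttda,btikl,ogdfw] -> 10 lines: fuzkw fnxe hlaor bqz ttda btikl ogdfw itbry whnz ekqg
Hunk 3: at line 5 remove [ogdfw] add [zrh] -> 10 lines: fuzkw fnxe hlaor bqz ttda btikl zrh itbry whnz ekqg
Hunk 4: at line 5 remove [zrh,itbry] add [zvb] -> 9 lines: fuzkw fnxe hlaor bqz ttda btikl zvb whnz ekqg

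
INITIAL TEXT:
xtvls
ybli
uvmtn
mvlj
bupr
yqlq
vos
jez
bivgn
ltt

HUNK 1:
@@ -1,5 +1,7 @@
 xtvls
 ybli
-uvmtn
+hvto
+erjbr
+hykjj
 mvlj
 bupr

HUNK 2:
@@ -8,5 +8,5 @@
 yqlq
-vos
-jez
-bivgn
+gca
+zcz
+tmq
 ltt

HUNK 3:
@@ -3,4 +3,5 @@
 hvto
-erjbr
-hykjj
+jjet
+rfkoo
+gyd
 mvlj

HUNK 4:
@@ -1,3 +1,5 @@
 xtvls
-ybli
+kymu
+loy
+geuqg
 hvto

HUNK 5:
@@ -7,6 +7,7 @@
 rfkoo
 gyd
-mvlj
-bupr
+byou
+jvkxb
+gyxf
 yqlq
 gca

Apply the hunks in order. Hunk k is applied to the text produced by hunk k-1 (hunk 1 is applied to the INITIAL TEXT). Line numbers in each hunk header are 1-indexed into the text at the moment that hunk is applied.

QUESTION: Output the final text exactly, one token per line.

Answer: xtvls
kymu
loy
geuqg
hvto
jjet
rfkoo
gyd
byou
jvkxb
gyxf
yqlq
gca
zcz
tmq
ltt

Derivation:
Hunk 1: at line 1 remove [uvmtn] add [hvto,erjbr,hykjj] -> 12 lines: xtvls ybli hvto erjbr hykjj mvlj bupr yqlq vos jez bivgn ltt
Hunk 2: at line 8 remove [vos,jez,bivgn] add [gca,zcz,tmq] -> 12 lines: xtvls ybli hvto erjbr hykjj mvlj bupr yqlq gca zcz tmq ltt
Hunk 3: at line 3 remove [erjbr,hykjj] add [jjet,rfkoo,gyd] -> 13 lines: xtvls ybli hvto jjet rfkoo gyd mvlj bupr yqlq gca zcz tmq ltt
Hunk 4: at line 1 remove [ybli] add [kymu,loy,geuqg] -> 15 lines: xtvls kymu loy geuqg hvto jjet rfkoo gyd mvlj bupr yqlq gca zcz tmq ltt
Hunk 5: at line 7 remove [mvlj,bupr] add [byou,jvkxb,gyxf] -> 16 lines: xtvls kymu loy geuqg hvto jjet rfkoo gyd byou jvkxb gyxf yqlq gca zcz tmq ltt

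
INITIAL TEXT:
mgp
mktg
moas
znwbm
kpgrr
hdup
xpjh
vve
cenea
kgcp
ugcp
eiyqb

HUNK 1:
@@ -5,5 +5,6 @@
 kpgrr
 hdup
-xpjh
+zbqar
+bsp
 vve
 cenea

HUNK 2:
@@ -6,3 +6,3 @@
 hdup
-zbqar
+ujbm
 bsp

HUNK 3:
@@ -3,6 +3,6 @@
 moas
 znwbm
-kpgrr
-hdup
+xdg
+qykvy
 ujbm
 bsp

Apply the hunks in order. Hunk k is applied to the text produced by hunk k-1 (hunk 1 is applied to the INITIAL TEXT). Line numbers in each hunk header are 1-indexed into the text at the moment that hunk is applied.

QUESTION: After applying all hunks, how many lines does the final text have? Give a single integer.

Hunk 1: at line 5 remove [xpjh] add [zbqar,bsp] -> 13 lines: mgp mktg moas znwbm kpgrr hdup zbqar bsp vve cenea kgcp ugcp eiyqb
Hunk 2: at line 6 remove [zbqar] add [ujbm] -> 13 lines: mgp mktg moas znwbm kpgrr hdup ujbm bsp vve cenea kgcp ugcp eiyqb
Hunk 3: at line 3 remove [kpgrr,hdup] add [xdg,qykvy] -> 13 lines: mgp mktg moas znwbm xdg qykvy ujbm bsp vve cenea kgcp ugcp eiyqb
Final line count: 13

Answer: 13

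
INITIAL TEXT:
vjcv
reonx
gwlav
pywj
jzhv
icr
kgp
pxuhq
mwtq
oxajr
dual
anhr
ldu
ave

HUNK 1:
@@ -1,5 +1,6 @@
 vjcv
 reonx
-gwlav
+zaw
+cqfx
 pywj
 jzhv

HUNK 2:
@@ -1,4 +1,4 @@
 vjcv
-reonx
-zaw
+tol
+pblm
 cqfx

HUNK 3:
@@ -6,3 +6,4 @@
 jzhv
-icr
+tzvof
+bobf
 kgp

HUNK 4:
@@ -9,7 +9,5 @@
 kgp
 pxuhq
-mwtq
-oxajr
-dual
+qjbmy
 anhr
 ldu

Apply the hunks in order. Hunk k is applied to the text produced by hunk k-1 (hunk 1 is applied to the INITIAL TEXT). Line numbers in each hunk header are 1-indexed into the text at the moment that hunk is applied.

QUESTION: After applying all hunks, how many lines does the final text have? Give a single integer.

Hunk 1: at line 1 remove [gwlav] add [zaw,cqfx] -> 15 lines: vjcv reonx zaw cqfx pywj jzhv icr kgp pxuhq mwtq oxajr dual anhr ldu ave
Hunk 2: at line 1 remove [reonx,zaw] add [tol,pblm] -> 15 lines: vjcv tol pblm cqfx pywj jzhv icr kgp pxuhq mwtq oxajr dual anhr ldu ave
Hunk 3: at line 6 remove [icr] add [tzvof,bobf] -> 16 lines: vjcv tol pblm cqfx pywj jzhv tzvof bobf kgp pxuhq mwtq oxajr dual anhr ldu ave
Hunk 4: at line 9 remove [mwtq,oxajr,dual] add [qjbmy] -> 14 lines: vjcv tol pblm cqfx pywj jzhv tzvof bobf kgp pxuhq qjbmy anhr ldu ave
Final line count: 14

Answer: 14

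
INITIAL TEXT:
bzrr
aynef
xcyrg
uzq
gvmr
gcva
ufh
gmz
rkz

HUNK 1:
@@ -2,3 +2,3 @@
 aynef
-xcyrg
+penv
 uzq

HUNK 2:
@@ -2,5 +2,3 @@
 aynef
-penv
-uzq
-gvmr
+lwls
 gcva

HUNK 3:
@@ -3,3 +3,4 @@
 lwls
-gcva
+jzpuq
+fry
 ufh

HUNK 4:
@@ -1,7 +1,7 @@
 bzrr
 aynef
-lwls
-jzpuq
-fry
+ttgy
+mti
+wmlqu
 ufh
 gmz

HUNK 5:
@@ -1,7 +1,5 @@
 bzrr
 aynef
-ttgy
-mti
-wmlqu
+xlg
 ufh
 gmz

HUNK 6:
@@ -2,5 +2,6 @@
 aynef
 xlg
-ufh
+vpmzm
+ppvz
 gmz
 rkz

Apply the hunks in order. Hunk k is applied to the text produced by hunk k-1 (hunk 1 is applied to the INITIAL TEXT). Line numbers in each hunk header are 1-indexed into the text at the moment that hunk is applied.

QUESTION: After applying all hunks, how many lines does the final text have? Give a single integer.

Answer: 7

Derivation:
Hunk 1: at line 2 remove [xcyrg] add [penv] -> 9 lines: bzrr aynef penv uzq gvmr gcva ufh gmz rkz
Hunk 2: at line 2 remove [penv,uzq,gvmr] add [lwls] -> 7 lines: bzrr aynef lwls gcva ufh gmz rkz
Hunk 3: at line 3 remove [gcva] add [jzpuq,fry] -> 8 lines: bzrr aynef lwls jzpuq fry ufh gmz rkz
Hunk 4: at line 1 remove [lwls,jzpuq,fry] add [ttgy,mti,wmlqu] -> 8 lines: bzrr aynef ttgy mti wmlqu ufh gmz rkz
Hunk 5: at line 1 remove [ttgy,mti,wmlqu] add [xlg] -> 6 lines: bzrr aynef xlg ufh gmz rkz
Hunk 6: at line 2 remove [ufh] add [vpmzm,ppvz] -> 7 lines: bzrr aynef xlg vpmzm ppvz gmz rkz
Final line count: 7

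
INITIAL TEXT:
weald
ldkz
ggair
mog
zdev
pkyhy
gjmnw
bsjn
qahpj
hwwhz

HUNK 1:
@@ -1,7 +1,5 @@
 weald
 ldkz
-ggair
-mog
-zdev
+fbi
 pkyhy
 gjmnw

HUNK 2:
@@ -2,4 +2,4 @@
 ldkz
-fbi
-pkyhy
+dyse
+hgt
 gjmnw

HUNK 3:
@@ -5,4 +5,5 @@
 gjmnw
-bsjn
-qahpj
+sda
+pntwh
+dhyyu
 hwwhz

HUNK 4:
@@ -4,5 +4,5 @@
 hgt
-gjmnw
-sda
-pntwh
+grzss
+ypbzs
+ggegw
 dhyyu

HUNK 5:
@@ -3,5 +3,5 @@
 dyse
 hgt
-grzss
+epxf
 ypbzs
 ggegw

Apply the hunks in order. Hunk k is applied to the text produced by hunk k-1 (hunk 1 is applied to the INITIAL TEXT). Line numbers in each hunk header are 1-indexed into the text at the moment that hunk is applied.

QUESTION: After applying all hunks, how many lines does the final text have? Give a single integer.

Hunk 1: at line 1 remove [ggair,mog,zdev] add [fbi] -> 8 lines: weald ldkz fbi pkyhy gjmnw bsjn qahpj hwwhz
Hunk 2: at line 2 remove [fbi,pkyhy] add [dyse,hgt] -> 8 lines: weald ldkz dyse hgt gjmnw bsjn qahpj hwwhz
Hunk 3: at line 5 remove [bsjn,qahpj] add [sda,pntwh,dhyyu] -> 9 lines: weald ldkz dyse hgt gjmnw sda pntwh dhyyu hwwhz
Hunk 4: at line 4 remove [gjmnw,sda,pntwh] add [grzss,ypbzs,ggegw] -> 9 lines: weald ldkz dyse hgt grzss ypbzs ggegw dhyyu hwwhz
Hunk 5: at line 3 remove [grzss] add [epxf] -> 9 lines: weald ldkz dyse hgt epxf ypbzs ggegw dhyyu hwwhz
Final line count: 9

Answer: 9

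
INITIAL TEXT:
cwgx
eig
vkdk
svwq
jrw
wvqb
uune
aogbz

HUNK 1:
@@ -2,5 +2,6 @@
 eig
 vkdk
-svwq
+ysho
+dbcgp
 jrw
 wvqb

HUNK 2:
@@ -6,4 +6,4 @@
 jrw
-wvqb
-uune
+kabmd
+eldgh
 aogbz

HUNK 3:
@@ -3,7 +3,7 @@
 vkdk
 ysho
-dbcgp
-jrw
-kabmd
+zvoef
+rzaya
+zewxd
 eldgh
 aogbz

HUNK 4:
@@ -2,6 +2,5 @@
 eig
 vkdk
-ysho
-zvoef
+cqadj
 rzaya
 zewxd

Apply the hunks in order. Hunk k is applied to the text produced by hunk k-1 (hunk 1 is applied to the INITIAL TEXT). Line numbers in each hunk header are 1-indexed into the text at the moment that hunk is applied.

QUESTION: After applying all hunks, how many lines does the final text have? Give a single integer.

Answer: 8

Derivation:
Hunk 1: at line 2 remove [svwq] add [ysho,dbcgp] -> 9 lines: cwgx eig vkdk ysho dbcgp jrw wvqb uune aogbz
Hunk 2: at line 6 remove [wvqb,uune] add [kabmd,eldgh] -> 9 lines: cwgx eig vkdk ysho dbcgp jrw kabmd eldgh aogbz
Hunk 3: at line 3 remove [dbcgp,jrw,kabmd] add [zvoef,rzaya,zewxd] -> 9 lines: cwgx eig vkdk ysho zvoef rzaya zewxd eldgh aogbz
Hunk 4: at line 2 remove [ysho,zvoef] add [cqadj] -> 8 lines: cwgx eig vkdk cqadj rzaya zewxd eldgh aogbz
Final line count: 8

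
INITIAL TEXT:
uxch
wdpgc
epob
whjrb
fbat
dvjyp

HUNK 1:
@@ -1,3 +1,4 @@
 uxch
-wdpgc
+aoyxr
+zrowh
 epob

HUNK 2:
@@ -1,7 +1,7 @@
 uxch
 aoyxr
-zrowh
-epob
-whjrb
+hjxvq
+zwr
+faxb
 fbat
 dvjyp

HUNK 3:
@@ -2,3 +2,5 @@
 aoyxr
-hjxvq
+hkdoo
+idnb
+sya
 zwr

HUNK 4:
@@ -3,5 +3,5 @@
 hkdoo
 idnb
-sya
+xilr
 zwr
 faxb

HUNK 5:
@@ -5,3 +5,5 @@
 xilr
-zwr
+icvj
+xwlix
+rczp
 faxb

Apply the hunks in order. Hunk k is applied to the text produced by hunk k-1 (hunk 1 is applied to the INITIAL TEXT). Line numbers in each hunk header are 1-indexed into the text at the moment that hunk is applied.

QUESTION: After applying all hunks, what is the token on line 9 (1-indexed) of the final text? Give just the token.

Answer: faxb

Derivation:
Hunk 1: at line 1 remove [wdpgc] add [aoyxr,zrowh] -> 7 lines: uxch aoyxr zrowh epob whjrb fbat dvjyp
Hunk 2: at line 1 remove [zrowh,epob,whjrb] add [hjxvq,zwr,faxb] -> 7 lines: uxch aoyxr hjxvq zwr faxb fbat dvjyp
Hunk 3: at line 2 remove [hjxvq] add [hkdoo,idnb,sya] -> 9 lines: uxch aoyxr hkdoo idnb sya zwr faxb fbat dvjyp
Hunk 4: at line 3 remove [sya] add [xilr] -> 9 lines: uxch aoyxr hkdoo idnb xilr zwr faxb fbat dvjyp
Hunk 5: at line 5 remove [zwr] add [icvj,xwlix,rczp] -> 11 lines: uxch aoyxr hkdoo idnb xilr icvj xwlix rczp faxb fbat dvjyp
Final line 9: faxb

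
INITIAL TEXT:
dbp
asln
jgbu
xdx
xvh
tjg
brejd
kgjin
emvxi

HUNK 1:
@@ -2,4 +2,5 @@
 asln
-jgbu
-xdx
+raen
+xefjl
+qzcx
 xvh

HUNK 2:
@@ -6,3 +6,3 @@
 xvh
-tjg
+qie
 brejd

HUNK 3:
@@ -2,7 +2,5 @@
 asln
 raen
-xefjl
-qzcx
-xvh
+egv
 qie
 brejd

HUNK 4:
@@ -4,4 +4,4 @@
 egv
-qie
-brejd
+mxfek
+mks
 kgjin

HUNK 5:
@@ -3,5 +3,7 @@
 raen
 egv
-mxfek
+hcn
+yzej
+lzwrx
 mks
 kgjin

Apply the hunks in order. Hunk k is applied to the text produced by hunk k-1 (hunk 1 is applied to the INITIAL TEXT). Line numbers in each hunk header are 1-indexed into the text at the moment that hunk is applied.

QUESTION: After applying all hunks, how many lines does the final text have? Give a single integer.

Answer: 10

Derivation:
Hunk 1: at line 2 remove [jgbu,xdx] add [raen,xefjl,qzcx] -> 10 lines: dbp asln raen xefjl qzcx xvh tjg brejd kgjin emvxi
Hunk 2: at line 6 remove [tjg] add [qie] -> 10 lines: dbp asln raen xefjl qzcx xvh qie brejd kgjin emvxi
Hunk 3: at line 2 remove [xefjl,qzcx,xvh] add [egv] -> 8 lines: dbp asln raen egv qie brejd kgjin emvxi
Hunk 4: at line 4 remove [qie,brejd] add [mxfek,mks] -> 8 lines: dbp asln raen egv mxfek mks kgjin emvxi
Hunk 5: at line 3 remove [mxfek] add [hcn,yzej,lzwrx] -> 10 lines: dbp asln raen egv hcn yzej lzwrx mks kgjin emvxi
Final line count: 10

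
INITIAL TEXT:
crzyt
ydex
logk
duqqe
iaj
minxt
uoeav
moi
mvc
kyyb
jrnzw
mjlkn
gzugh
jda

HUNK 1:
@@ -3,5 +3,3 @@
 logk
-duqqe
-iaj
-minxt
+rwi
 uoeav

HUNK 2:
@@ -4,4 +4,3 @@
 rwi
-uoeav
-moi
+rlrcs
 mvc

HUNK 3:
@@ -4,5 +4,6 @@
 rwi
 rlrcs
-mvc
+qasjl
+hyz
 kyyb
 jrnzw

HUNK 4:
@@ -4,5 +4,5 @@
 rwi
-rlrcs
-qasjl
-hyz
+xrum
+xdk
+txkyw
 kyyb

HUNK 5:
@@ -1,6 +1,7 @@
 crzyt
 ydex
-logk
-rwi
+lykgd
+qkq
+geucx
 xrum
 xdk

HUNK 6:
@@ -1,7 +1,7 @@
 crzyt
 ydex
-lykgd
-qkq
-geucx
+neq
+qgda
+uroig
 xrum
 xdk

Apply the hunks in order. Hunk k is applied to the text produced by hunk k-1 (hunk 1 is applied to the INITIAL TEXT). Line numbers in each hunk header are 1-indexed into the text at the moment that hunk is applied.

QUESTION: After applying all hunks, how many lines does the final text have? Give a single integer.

Hunk 1: at line 3 remove [duqqe,iaj,minxt] add [rwi] -> 12 lines: crzyt ydex logk rwi uoeav moi mvc kyyb jrnzw mjlkn gzugh jda
Hunk 2: at line 4 remove [uoeav,moi] add [rlrcs] -> 11 lines: crzyt ydex logk rwi rlrcs mvc kyyb jrnzw mjlkn gzugh jda
Hunk 3: at line 4 remove [mvc] add [qasjl,hyz] -> 12 lines: crzyt ydex logk rwi rlrcs qasjl hyz kyyb jrnzw mjlkn gzugh jda
Hunk 4: at line 4 remove [rlrcs,qasjl,hyz] add [xrum,xdk,txkyw] -> 12 lines: crzyt ydex logk rwi xrum xdk txkyw kyyb jrnzw mjlkn gzugh jda
Hunk 5: at line 1 remove [logk,rwi] add [lykgd,qkq,geucx] -> 13 lines: crzyt ydex lykgd qkq geucx xrum xdk txkyw kyyb jrnzw mjlkn gzugh jda
Hunk 6: at line 1 remove [lykgd,qkq,geucx] add [neq,qgda,uroig] -> 13 lines: crzyt ydex neq qgda uroig xrum xdk txkyw kyyb jrnzw mjlkn gzugh jda
Final line count: 13

Answer: 13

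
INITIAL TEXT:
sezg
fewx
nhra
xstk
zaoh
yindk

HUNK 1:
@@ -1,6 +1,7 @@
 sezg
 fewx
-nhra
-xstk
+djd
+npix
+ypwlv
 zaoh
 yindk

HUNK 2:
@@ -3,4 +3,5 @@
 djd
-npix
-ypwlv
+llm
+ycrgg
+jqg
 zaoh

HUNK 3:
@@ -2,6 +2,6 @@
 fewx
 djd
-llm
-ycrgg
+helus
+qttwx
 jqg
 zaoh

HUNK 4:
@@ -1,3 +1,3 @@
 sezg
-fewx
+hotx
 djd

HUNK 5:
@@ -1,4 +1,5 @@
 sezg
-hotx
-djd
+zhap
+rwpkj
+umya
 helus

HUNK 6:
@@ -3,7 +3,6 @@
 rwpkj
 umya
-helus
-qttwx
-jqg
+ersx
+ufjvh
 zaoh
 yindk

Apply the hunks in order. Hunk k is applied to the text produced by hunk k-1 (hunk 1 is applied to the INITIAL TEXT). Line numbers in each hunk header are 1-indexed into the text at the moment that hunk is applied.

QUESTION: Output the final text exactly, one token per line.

Hunk 1: at line 1 remove [nhra,xstk] add [djd,npix,ypwlv] -> 7 lines: sezg fewx djd npix ypwlv zaoh yindk
Hunk 2: at line 3 remove [npix,ypwlv] add [llm,ycrgg,jqg] -> 8 lines: sezg fewx djd llm ycrgg jqg zaoh yindk
Hunk 3: at line 2 remove [llm,ycrgg] add [helus,qttwx] -> 8 lines: sezg fewx djd helus qttwx jqg zaoh yindk
Hunk 4: at line 1 remove [fewx] add [hotx] -> 8 lines: sezg hotx djd helus qttwx jqg zaoh yindk
Hunk 5: at line 1 remove [hotx,djd] add [zhap,rwpkj,umya] -> 9 lines: sezg zhap rwpkj umya helus qttwx jqg zaoh yindk
Hunk 6: at line 3 remove [helus,qttwx,jqg] add [ersx,ufjvh] -> 8 lines: sezg zhap rwpkj umya ersx ufjvh zaoh yindk

Answer: sezg
zhap
rwpkj
umya
ersx
ufjvh
zaoh
yindk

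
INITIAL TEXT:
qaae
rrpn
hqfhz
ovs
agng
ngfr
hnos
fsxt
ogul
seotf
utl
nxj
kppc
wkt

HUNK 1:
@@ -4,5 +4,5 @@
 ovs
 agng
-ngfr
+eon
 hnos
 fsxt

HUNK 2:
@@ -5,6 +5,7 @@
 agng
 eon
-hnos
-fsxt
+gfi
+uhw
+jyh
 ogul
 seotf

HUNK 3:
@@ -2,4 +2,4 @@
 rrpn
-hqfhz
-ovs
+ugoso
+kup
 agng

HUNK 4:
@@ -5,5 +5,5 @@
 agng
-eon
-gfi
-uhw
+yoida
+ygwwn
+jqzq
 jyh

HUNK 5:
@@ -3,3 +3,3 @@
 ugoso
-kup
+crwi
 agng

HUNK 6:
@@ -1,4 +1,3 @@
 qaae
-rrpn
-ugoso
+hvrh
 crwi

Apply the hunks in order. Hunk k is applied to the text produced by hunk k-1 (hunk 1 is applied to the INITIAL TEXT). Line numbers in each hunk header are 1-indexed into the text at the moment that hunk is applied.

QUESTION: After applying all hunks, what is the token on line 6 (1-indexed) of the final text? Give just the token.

Hunk 1: at line 4 remove [ngfr] add [eon] -> 14 lines: qaae rrpn hqfhz ovs agng eon hnos fsxt ogul seotf utl nxj kppc wkt
Hunk 2: at line 5 remove [hnos,fsxt] add [gfi,uhw,jyh] -> 15 lines: qaae rrpn hqfhz ovs agng eon gfi uhw jyh ogul seotf utl nxj kppc wkt
Hunk 3: at line 2 remove [hqfhz,ovs] add [ugoso,kup] -> 15 lines: qaae rrpn ugoso kup agng eon gfi uhw jyh ogul seotf utl nxj kppc wkt
Hunk 4: at line 5 remove [eon,gfi,uhw] add [yoida,ygwwn,jqzq] -> 15 lines: qaae rrpn ugoso kup agng yoida ygwwn jqzq jyh ogul seotf utl nxj kppc wkt
Hunk 5: at line 3 remove [kup] add [crwi] -> 15 lines: qaae rrpn ugoso crwi agng yoida ygwwn jqzq jyh ogul seotf utl nxj kppc wkt
Hunk 6: at line 1 remove [rrpn,ugoso] add [hvrh] -> 14 lines: qaae hvrh crwi agng yoida ygwwn jqzq jyh ogul seotf utl nxj kppc wkt
Final line 6: ygwwn

Answer: ygwwn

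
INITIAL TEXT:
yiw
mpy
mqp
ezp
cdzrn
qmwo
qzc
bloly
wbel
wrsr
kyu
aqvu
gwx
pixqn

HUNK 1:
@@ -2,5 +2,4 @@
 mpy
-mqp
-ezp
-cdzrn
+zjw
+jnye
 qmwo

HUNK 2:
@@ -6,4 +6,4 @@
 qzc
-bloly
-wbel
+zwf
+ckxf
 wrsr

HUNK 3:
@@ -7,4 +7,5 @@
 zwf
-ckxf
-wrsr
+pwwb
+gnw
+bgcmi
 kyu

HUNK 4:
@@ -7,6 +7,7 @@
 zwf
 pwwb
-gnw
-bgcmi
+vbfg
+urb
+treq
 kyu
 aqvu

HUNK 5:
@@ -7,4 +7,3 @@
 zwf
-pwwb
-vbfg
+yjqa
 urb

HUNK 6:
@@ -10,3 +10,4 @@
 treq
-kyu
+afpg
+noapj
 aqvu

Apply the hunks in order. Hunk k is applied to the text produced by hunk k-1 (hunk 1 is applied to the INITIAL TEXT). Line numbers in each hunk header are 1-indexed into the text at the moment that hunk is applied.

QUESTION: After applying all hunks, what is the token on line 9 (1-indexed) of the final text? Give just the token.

Answer: urb

Derivation:
Hunk 1: at line 2 remove [mqp,ezp,cdzrn] add [zjw,jnye] -> 13 lines: yiw mpy zjw jnye qmwo qzc bloly wbel wrsr kyu aqvu gwx pixqn
Hunk 2: at line 6 remove [bloly,wbel] add [zwf,ckxf] -> 13 lines: yiw mpy zjw jnye qmwo qzc zwf ckxf wrsr kyu aqvu gwx pixqn
Hunk 3: at line 7 remove [ckxf,wrsr] add [pwwb,gnw,bgcmi] -> 14 lines: yiw mpy zjw jnye qmwo qzc zwf pwwb gnw bgcmi kyu aqvu gwx pixqn
Hunk 4: at line 7 remove [gnw,bgcmi] add [vbfg,urb,treq] -> 15 lines: yiw mpy zjw jnye qmwo qzc zwf pwwb vbfg urb treq kyu aqvu gwx pixqn
Hunk 5: at line 7 remove [pwwb,vbfg] add [yjqa] -> 14 lines: yiw mpy zjw jnye qmwo qzc zwf yjqa urb treq kyu aqvu gwx pixqn
Hunk 6: at line 10 remove [kyu] add [afpg,noapj] -> 15 lines: yiw mpy zjw jnye qmwo qzc zwf yjqa urb treq afpg noapj aqvu gwx pixqn
Final line 9: urb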